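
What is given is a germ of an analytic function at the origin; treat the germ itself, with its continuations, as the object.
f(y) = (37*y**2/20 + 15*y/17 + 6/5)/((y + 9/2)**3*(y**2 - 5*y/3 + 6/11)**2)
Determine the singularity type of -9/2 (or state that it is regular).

The denominator factor y + 9/2 vanishes at -9/2 and appears to the power 3; the numerator there equals 47181/1360, nonzero, and no other factor vanishes.
Hence a pole whose order is the multiplicity, 3.

The point is a pole of order 3.


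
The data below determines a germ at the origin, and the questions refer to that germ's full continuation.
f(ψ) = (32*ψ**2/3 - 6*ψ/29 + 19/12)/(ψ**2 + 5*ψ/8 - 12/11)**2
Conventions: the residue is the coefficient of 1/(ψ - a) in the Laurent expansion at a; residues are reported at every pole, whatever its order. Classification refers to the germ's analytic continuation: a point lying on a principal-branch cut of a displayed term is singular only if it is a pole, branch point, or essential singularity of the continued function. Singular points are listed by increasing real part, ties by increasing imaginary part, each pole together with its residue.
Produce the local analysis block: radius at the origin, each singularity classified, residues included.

Denominator factor (ψ**2 + 5*ψ/8 - 12/11)^2: discriminant 3347/704, real irrational roots -5/16 + (1/176)*sqrt(36817) and -5/16 - (1/176)*sqrt(36817); poles of order 2, moduli -5/16 + (1/176)*sqrt(36817) and 5/16 + (1/176)*sqrt(36817).
The radius of convergence is the smallest modulus among the singular points: -5/16 + (1/176)*sqrt(36817).
The factor ψ**2 + 5*ψ/8 - 12/11 splits as (ψ - a)(ψ - a') with a = -5/16 - (1/176)*sqrt(36817), a' = -5/16 + (1/176)*sqrt(36817). At the order-2 pole a set g(ψ) = (ψ - a)^2*f(ψ) = [32*ψ**2/3 - 6*ψ/29 + 19/12] / (ψ - a')^2.
Order-2 pole: residue = g'(a); g'(-5/16 - (1/176)*sqrt(36817)) = -(9788288/974609583)*sqrt(36817), so the residue is -(9788288/974609583)*sqrt(36817).
The factor ψ**2 + 5*ψ/8 - 12/11 splits as (ψ - a)(ψ - a') with a = -5/16 + (1/176)*sqrt(36817), a' = -5/16 - (1/176)*sqrt(36817). At the order-2 pole a set g(ψ) = (ψ - a)^2*f(ψ) = [32*ψ**2/3 - 6*ψ/29 + 19/12] / (ψ - a')^2.
Order-2 pole: residue = g'(a); g'(-5/16 + (1/176)*sqrt(36817)) = (9788288/974609583)*sqrt(36817), so the residue is (9788288/974609583)*sqrt(36817).
List the singular points by increasing real part (a conjugate pair: the negative imaginary part first).

Radius of convergence at 0: -5/16 + (1/176)*sqrt(36817).
At -5/16 - (1/176)*sqrt(36817): a pole of order 2; residue -(9788288/974609583)*sqrt(36817).
At -5/16 + (1/176)*sqrt(36817): a pole of order 2; residue (9788288/974609583)*sqrt(36817).


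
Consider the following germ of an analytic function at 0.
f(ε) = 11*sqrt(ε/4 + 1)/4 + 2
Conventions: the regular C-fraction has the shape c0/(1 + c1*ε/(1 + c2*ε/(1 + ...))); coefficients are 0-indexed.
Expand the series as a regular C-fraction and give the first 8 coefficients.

The regular C-fraction coefficients are [19/4, -11/152, 41/304, 19/656, 63/656, 41/1008, 85/1008, 63/1360].

Taylor coefficients (expand at 0): a_0 = 19/4, a_1 = 11/32, a_2 = -11/512, a_3 = 11/4096, a_4 = -55/131072, a_5 = 77/1048576, a_6 = -231/16777216, a_7 = 363/134217728.
c0 = a_0 = 19/4. Peel one level at a time: if S = 1 + c*ε/S' with S'(0) = 1, then c is the ε-coefficient of S and S' = c*ε/(S - 1).
S_1 = c0/f = 1 + (-11/152)*ε + (451/46208)*ε^2 + ...; c1 = -11/152.
S_2 = c1*ε/(S_1 - 1) = 1 + (41/304)*ε + (-1/256)*ε^2 + ...; c2 = 41/304.
S_3 = c2*ε/(S_2 - 1) = 1 + (19/656)*ε + (-1197/430336)*ε^2 + ...; c3 = 19/656.
S_4 = c3*ε/(S_3 - 1) = 1 + (63/656)*ε + (-1/256)*ε^2 + ...; c4 = 63/656.
S_5 = c4*ε/(S_4 - 1) = 1 + (41/1008)*ε + (-3485/1016064)*ε^2 + ...; c5 = 41/1008.
S_6 = c5*ε/(S_5 - 1) = 1 + (85/1008)*ε + (-1/256)*ε^2 + ...; c6 = 85/1008.
S_7 = c6*ε/(S_6 - 1) = 1 + (63/1360)*ε + ...; c7 = 63/1360.


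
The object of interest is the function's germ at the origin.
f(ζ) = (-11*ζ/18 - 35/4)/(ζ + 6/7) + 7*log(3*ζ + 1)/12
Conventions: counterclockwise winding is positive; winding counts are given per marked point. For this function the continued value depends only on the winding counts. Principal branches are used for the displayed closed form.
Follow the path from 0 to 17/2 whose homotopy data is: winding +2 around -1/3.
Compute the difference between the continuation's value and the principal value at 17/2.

The rational part is single-valued and drops out of the difference; each branch term changes only by its own monodromy.
(7/12)*log(1 - ζ/(-1/3)): each positive loop around -1/3 adds 2*pi*i to the log, so winding +2 contributes (7/12)*(2)*2*pi*i = (7/3)*pi*i.
Summing the contributions at ζ = 17/2 gives (7/3)*pi*i.

Continued minus principal equals (7/3)*pi*i.


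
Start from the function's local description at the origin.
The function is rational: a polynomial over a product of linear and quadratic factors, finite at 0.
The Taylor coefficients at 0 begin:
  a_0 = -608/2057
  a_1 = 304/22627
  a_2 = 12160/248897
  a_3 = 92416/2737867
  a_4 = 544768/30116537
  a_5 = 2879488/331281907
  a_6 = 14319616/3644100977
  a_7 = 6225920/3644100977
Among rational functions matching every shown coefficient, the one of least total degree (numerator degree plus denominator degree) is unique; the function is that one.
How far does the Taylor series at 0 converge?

No rational of total degree below 3 reproduces all 8 coefficients; solving the [1/2] Pade equations on them gives f(λ) = (19*λ/11 - 38/17)/(λ - 11/4)**2, whose expansion matches every shown term.
Denominator factor (λ - 11/4)^2: pole of order 2 at 11/4, modulus 11/4.
The radius of convergence is the smallest modulus among the singular points: 11/4.

The radius of convergence is 11/4.


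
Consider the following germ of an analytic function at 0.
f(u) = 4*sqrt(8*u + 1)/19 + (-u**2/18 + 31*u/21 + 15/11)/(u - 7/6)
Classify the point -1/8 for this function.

The term (4/19)*sqrt(1 - u/(-1/8)) has argument 1 - -1/8/(-1/8) = 0 at -1/8: a square-root (algebraic, two-sheeted) branch point; the remaining terms are analytic or single-valued there.

The point is an algebraic (square-root) branch point.


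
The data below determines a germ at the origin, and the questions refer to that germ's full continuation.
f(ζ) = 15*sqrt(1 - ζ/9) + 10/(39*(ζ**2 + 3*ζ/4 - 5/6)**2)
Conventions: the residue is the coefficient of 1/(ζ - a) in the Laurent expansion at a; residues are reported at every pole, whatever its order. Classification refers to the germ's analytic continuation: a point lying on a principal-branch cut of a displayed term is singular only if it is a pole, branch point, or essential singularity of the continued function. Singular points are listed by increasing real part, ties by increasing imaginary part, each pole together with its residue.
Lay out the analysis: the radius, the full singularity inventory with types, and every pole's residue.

Denominator factor (ζ**2 + 3*ζ/4 - 5/6)^2: discriminant 187/48, real irrational roots -3/8 + (1/24)*sqrt(561) and -3/8 - (1/24)*sqrt(561); poles of order 2, moduli -3/8 + (1/24)*sqrt(561) and 3/8 + (1/24)*sqrt(561).
Branch term (15)*sqrt(1 - ζ/(9)): its argument vanishes at ζ = 9, a square-root branch point, modulus 9.
The radius of convergence is the smallest modulus among the singular points: -3/8 + (1/24)*sqrt(561).
The branch term is analytic at -3/8 - (1/24)*sqrt(561) and contributes nothing to the residue; only the rational part matters.
The factor ζ**2 + 3*ζ/4 - 5/6 splits as (ζ - a)(ζ - a') with a = -3/8 - (1/24)*sqrt(561), a' = -3/8 + (1/24)*sqrt(561). At the order-2 pole a set g(ζ) = (ζ - a)^2*(rational part) = [10/39] / (ζ - a')^2.
Order-2 pole: residue = g'(a); g'(-3/8 - (1/24)*sqrt(561)) = (1280/454597)*sqrt(561), so the residue is (1280/454597)*sqrt(561).
The branch term is analytic at -3/8 + (1/24)*sqrt(561) and contributes nothing to the residue; only the rational part matters.
The factor ζ**2 + 3*ζ/4 - 5/6 splits as (ζ - a)(ζ - a') with a = -3/8 + (1/24)*sqrt(561), a' = -3/8 - (1/24)*sqrt(561). At the order-2 pole a set g(ζ) = (ζ - a)^2*(rational part) = [10/39] / (ζ - a')^2.
Order-2 pole: residue = g'(a); g'(-3/8 + (1/24)*sqrt(561)) = -(1280/454597)*sqrt(561), so the residue is -(1280/454597)*sqrt(561).
List the singular points by increasing real part (a conjugate pair: the negative imaginary part first).

Radius of convergence at 0: -3/8 + (1/24)*sqrt(561).
At -3/8 - (1/24)*sqrt(561): a pole of order 2; residue (1280/454597)*sqrt(561).
At -3/8 + (1/24)*sqrt(561): a pole of order 2; residue -(1280/454597)*sqrt(561).
At 9: an algebraic (square-root) branch point.


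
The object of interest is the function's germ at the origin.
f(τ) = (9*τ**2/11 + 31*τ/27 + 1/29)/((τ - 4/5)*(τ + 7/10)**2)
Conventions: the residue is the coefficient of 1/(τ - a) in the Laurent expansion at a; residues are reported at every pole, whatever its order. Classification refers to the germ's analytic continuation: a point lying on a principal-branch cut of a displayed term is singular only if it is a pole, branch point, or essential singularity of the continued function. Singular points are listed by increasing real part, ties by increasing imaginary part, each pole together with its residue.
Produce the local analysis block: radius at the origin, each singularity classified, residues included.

Radius of convergence at 0: 7/10.
At -7/10: a pole of order 2; residue 313747/1937925.
At 4/5: a pole of order 1; residue 1271828/1937925.

Denominator factor (τ - 4/5): pole of order 1 at 4/5, modulus 4/5.
Denominator factor (τ + 7/10)^2: pole of order 2 at -7/10, modulus 7/10.
The radius of convergence is the smallest modulus among the singular points: 7/10.
At the order-2 pole -7/10 set g(τ) = (τ - (-7/10))^2*f(τ) = (9*τ**2/11 + 31*τ/27 + 1/29)/(τ - 4/5).
Order-2 pole: residue = g'(a); g'(-7/10) = 313747/1937925, so the residue is 313747/1937925.
At the order-1 pole 4/5 set g(τ) = (τ - (4/5))*f(τ) = (9*τ**2/11 + 31*τ/27 + 1/29)/(τ + 7/10)**2.
Simple pole: residue = g(a) at a = 4/5, which is 1271828/1937925.
List the singular points by increasing real part (a conjugate pair: the negative imaginary part first).


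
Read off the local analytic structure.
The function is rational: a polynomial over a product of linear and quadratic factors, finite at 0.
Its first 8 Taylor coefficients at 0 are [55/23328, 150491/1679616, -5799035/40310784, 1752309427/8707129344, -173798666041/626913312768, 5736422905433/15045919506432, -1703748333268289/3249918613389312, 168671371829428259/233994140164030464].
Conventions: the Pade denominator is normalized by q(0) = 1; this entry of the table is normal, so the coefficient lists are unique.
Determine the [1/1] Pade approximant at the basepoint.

The Pade approximant has numerator coefficients [55/23328, 67057903/718088328]; denominator coefficients [1, 527185/328344].

Taylor coefficients needed (read off): a_0 = 55/23328, a_1 = 150491/1679616, a_2 = -5799035/40310784.
Write the denominator as Q(γ) = 1 + q1*γ. Requiring Q*f - P = O(γ^3) with deg P <= 1 kills the coefficients of γ^2..γ^2 in Q*f:
  γ^2: a_2 + q1*a_1 = 0, i.e. -5799035/40310784 + (150491/1679616)*q1 = 0.
Solving this linear system: q1 = 527185/328344.
The numerator is Q*f truncated at degree 1: P0 = a_0 = 55/23328; P1 = a_1 + q1*a_0 = 67057903/718088328.


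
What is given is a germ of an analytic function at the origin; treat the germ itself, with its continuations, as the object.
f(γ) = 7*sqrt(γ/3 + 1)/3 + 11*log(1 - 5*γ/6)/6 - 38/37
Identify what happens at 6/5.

The point is a logarithmic branch point.

The term (11/6)*log(1 - γ/(6/5)) has argument 1 - 6/5/(6/5) = 0 at 6/5: a logarithmic (infinitely-sheeted) branch point; the remaining terms are analytic or single-valued there.


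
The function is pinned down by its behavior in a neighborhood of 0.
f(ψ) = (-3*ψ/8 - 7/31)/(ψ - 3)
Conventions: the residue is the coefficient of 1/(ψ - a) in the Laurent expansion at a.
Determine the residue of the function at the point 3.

At the order-1 pole 3 set g(ψ) = (ψ - (3))*f(ψ) = -3*ψ/8 - 7/31.
Simple pole: residue = g(a) at a = 3, which is -335/248.

The residue is -335/248.


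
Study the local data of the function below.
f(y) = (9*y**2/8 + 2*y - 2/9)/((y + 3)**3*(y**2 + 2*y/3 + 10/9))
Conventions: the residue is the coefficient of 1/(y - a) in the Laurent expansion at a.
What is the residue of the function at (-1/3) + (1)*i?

The residue is (37989/778034) - (13731/3112136)*i.

The factor y**2 + 2*y/3 + 10/9 splits as (y - a)(y - a') with a = (-1/3) + (1)*i, a' = (-1/3) - (1)*i. At the order-1 pole a set g(y) = (y - a)*f(y) = [(9*y**2/8 + 2*y - 2/9)/(y + 3)**3] / (y - a').
Simple pole: residue = g(a) at a = (-1/3) + (1)*i, which is (37989/778034) - (13731/3112136)*i.


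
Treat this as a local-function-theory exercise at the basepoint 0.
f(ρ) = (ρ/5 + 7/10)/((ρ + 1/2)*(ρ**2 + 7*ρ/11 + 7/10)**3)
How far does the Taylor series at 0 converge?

Denominator factor (ρ + 1/2): pole of order 1 at -1/2, modulus 1/2.
Denominator factor (ρ**2 + 7*ρ/11 + 7/10)^3: discriminant -1449/605, complex-conjugate roots (-7/22) + ((3/110)*sqrt(805))*i and (-7/22) - ((3/110)*sqrt(805))*i; poles of order 3, moduli (1/10)*sqrt(70) and (1/10)*sqrt(70).
The radius of convergence is the smallest modulus among the singular points: 1/2.

The radius of convergence is 1/2.


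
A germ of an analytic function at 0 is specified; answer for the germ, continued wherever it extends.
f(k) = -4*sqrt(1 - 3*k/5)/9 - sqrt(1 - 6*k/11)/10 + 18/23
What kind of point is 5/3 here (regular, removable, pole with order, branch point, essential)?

The term (-4/9)*sqrt(1 - k/(5/3)) has argument 1 - 5/3/(5/3) = 0 at 5/3: a square-root (algebraic, two-sheeted) branch point; the remaining terms are analytic or single-valued there.

The point is an algebraic (square-root) branch point.


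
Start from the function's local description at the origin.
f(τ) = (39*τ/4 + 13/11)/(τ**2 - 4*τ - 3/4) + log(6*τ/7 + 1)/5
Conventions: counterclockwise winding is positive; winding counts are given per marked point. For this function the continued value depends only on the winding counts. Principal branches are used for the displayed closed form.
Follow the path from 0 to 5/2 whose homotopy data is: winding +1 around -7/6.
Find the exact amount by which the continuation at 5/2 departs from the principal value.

Continued minus principal equals (2/5)*pi*i.

The rational part is single-valued and drops out of the difference; each branch term changes only by its own monodromy.
(1/5)*log(1 - τ/(-7/6)): each positive loop around -7/6 adds 2*pi*i to the log, so winding +1 contributes (1/5)*(1)*2*pi*i = (2/5)*pi*i.
Summing the contributions at τ = 5/2 gives (2/5)*pi*i.


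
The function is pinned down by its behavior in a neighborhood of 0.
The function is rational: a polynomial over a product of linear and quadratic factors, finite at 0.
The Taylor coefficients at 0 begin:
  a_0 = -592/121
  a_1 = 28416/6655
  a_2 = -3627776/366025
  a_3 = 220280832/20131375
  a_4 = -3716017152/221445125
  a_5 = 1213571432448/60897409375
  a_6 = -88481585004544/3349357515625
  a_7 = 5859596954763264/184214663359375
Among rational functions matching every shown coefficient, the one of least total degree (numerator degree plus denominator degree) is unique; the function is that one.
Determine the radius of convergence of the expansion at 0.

No rational of total degree below 4 reproduces all 8 coefficients; solving the [0/4] Pade equations on them gives f(r) = -37/(4*(r**2 - 3*r/5 - 11/8)**2), whose expansion matches every shown term.
Denominator factor (r**2 - 3*r/5 - 11/8)^2: discriminant 293/50, real irrational roots 3/10 + (1/20)*sqrt(586) and 3/10 - (1/20)*sqrt(586); poles of order 2, moduli 3/10 + (1/20)*sqrt(586) and -3/10 + (1/20)*sqrt(586).
The radius of convergence is the smallest modulus among the singular points: -3/10 + (1/20)*sqrt(586).

The radius of convergence is -3/10 + (1/20)*sqrt(586).


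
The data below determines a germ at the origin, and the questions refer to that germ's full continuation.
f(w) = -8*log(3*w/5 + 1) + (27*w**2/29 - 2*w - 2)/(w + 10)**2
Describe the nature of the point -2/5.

Denominator factors: w + 10 = 48/5 at w = -2/5 — none vanishes.
Branch term log(1 - w/(-5/3)): argument at -2/5 is 19/25, nonzero, so -2/5 is not its branch point (a point on a principal cut is still regular for the continued germ).
So the germ continues analytically to -2/5.

The point is a regular point.


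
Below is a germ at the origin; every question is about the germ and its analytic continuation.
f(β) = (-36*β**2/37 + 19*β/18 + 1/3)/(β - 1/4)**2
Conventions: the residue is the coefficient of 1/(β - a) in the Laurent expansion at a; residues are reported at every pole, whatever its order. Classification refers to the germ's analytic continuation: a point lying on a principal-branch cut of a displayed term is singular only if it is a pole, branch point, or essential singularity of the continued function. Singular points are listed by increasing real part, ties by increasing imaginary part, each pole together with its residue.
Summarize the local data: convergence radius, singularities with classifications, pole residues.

Denominator factor (β - 1/4)^2: pole of order 2 at 1/4, modulus 1/4.
The radius of convergence is the smallest modulus among the singular points: 1/4.
At the order-2 pole 1/4 set g(β) = (β - (1/4))^2*f(β) = -36*β**2/37 + 19*β/18 + 1/3.
Order-2 pole: residue = g'(a); g'(1/4) = 379/666, so the residue is 379/666.

Radius of convergence at 0: 1/4.
At 1/4: a pole of order 2; residue 379/666.


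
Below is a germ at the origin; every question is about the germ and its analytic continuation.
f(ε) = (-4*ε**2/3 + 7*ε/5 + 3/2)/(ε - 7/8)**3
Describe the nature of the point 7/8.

The denominator factor ε - 7/8 vanishes at 7/8 and appears to the power 3; the numerator there equals 409/240, nonzero, and no other factor vanishes.
Hence a pole whose order is the multiplicity, 3.

The point is a pole of order 3.


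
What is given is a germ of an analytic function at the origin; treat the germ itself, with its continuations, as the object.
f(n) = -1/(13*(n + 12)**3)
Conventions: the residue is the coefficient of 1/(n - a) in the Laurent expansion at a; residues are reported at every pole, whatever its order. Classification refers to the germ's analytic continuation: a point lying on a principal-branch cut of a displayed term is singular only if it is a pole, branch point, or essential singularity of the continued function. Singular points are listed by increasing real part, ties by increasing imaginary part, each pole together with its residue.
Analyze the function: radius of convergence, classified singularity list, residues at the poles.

Denominator factor (n + 12)^3: pole of order 3 at -12, modulus 12.
The radius of convergence is the smallest modulus among the singular points: 12.
At the order-3 pole -12 set g(n) = (n - (-12))^3*f(n) = -1/13.
Order-3 pole: residue = g''(a)/2; g''(-12) = 0, so the residue is 0.

Radius of convergence at 0: 12.
At -12: a pole of order 3; residue 0.


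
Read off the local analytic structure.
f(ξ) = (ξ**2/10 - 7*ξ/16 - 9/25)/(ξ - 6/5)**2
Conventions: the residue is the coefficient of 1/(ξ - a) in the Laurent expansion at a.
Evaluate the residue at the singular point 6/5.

At the order-2 pole 6/5 set g(ξ) = (ξ - (6/5))^2*f(ξ) = ξ**2/10 - 7*ξ/16 - 9/25.
Order-2 pole: residue = g'(a); g'(6/5) = -79/400, so the residue is -79/400.

The residue is -79/400.


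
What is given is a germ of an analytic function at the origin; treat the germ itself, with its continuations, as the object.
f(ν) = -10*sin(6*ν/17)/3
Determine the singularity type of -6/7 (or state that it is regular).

There is no denominator, hence no pole anywhere.
The factor -sin(6*ν/17) is entire.
So the germ continues analytically to -6/7.

The point is a regular point.


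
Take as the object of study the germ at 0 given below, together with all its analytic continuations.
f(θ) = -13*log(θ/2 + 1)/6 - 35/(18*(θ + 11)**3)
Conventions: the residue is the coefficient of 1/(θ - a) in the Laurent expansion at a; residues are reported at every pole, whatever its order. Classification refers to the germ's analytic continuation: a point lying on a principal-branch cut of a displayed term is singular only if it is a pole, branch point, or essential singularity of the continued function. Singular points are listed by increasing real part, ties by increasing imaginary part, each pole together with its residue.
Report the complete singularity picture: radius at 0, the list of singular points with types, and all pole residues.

Denominator factor (θ + 11)^3: pole of order 3 at -11, modulus 11.
Branch term (-13/6)*log(1 - θ/(-2)): its argument vanishes at θ = -2, a logarithmic branch point, modulus 2.
The radius of convergence is the smallest modulus among the singular points: 2.
The branch term is analytic at -11 and contributes nothing to the residue; only the rational part matters.
At the order-3 pole -11 set g(θ) = (θ - (-11))^3*(rational part) = -35/18.
Order-3 pole: residue = g''(a)/2; g''(-11) = 0, so the residue is 0.
List the singular points by increasing real part (a conjugate pair: the negative imaginary part first).

Radius of convergence at 0: 2.
At -11: a pole of order 3; residue 0.
At -2: a logarithmic branch point.


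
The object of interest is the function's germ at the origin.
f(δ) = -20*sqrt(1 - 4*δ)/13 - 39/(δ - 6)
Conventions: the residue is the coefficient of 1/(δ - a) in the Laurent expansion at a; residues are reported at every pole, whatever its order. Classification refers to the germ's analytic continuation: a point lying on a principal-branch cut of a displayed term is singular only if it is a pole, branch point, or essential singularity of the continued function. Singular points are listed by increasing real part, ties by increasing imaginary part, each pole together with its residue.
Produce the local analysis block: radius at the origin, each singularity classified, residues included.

Denominator factor (δ - 6): pole of order 1 at 6, modulus 6.
Branch term (-20/13)*sqrt(1 - δ/(1/4)): its argument vanishes at δ = 1/4, a square-root branch point, modulus 1/4.
The radius of convergence is the smallest modulus among the singular points: 1/4.
The branch term is analytic at 6 and contributes nothing to the residue; only the rational part matters.
At the order-1 pole 6 set g(δ) = (δ - (6))*(rational part) = -39.
Simple pole: residue = g(a) at a = 6, which is -39.
List the singular points by increasing real part (a conjugate pair: the negative imaginary part first).

Radius of convergence at 0: 1/4.
At 1/4: an algebraic (square-root) branch point.
At 6: a pole of order 1; residue -39.


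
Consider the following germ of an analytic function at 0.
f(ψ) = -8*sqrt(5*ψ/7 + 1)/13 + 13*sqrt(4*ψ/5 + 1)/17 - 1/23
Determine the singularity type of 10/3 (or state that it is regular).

There is no denominator, hence no pole anywhere.
Branch term sqrt(1 - ψ/(-7/5)): argument at 10/3 is 71/21, nonzero, so 10/3 is not its branch point (a point on a principal cut is still regular for the continued germ).
Branch term sqrt(1 - ψ/(-5/4)): argument at 10/3 is 11/3, nonzero, so 10/3 is not its branch point (a point on a principal cut is still regular for the continued germ).
So the germ continues analytically to 10/3.

The point is a regular point.


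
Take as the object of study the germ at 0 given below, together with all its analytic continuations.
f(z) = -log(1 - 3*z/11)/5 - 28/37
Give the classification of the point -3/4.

There is no denominator, hence no pole anywhere.
Branch term log(1 - z/(11/3)): argument at -3/4 is 53/44, nonzero, so -3/4 is not its branch point (a point on a principal cut is still regular for the continued germ).
So the germ continues analytically to -3/4.

The point is a regular point.


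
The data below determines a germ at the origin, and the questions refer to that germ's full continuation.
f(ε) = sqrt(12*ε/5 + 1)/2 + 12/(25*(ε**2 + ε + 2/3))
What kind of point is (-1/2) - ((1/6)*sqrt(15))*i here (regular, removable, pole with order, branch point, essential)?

The denominator factor ε**2 + ε + 2/3 vanishes at (-1/2) - ((1/6)*sqrt(15))*i and appears to the power 1; the numerator there equals 12/25, nonzero, and no other factor vanishes.
The branch terms are analytic at this point.
Hence a pole whose order is the multiplicity, 1.

The point is a pole of order 1.


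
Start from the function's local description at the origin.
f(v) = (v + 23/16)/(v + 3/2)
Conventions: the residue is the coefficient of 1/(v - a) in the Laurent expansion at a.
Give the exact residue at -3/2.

The residue is -1/16.

At the order-1 pole -3/2 set g(v) = (v - (-3/2))*f(v) = v + 23/16.
Simple pole: residue = g(a) at a = -3/2, which is -1/16.


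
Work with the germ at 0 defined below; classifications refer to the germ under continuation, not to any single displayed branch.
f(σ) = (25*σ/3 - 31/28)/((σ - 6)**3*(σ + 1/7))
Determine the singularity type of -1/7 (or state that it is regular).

The point is a pole of order 1.

The denominator factor σ + 1/7 vanishes at -1/7 and appears to the power 1; the numerator there equals -193/84, nonzero, and no other factor vanishes.
Hence a pole whose order is the multiplicity, 1.


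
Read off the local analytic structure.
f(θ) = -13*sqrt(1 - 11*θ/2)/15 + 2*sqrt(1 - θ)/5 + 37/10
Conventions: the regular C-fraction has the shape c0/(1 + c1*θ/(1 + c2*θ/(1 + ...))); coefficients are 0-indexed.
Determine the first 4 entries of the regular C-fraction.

Taylor coefficients (expand at 0): a_0 = 97/30, a_1 = 131/60, a_2 = 1549/480, a_3 = 3451/384.
c0 = a_0 = 97/30. Peel one level at a time: if S = 1 + c*θ/S' with S'(0) = 1, then c is the θ-coefficient of S and S' = c*θ/(S - 1).
S_1 = c0/f = 1 + (-131/194)*θ + (-81609/150544)*θ^2 + ...; c1 = -131/194.
S_2 = c1*θ/(S_1 - 1) = 1 + (-81609/101656)*θ + (-2121409/1098304)*θ^2 + ...; c2 = -81609/101656.
S_3 = c2*θ/(S_2 - 1) = 1 + (-205776673/85526232)*θ + ...; c3 = -205776673/85526232.

The regular C-fraction coefficients are [97/30, -131/194, -81609/101656, -205776673/85526232].


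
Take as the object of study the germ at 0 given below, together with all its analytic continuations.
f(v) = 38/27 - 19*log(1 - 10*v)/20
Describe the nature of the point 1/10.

The point is a logarithmic branch point.

The term (-19/20)*log(1 - v/(1/10)) has argument 1 - 1/10/(1/10) = 0 at 1/10: a logarithmic (infinitely-sheeted) branch point; the remaining terms are analytic or single-valued there.


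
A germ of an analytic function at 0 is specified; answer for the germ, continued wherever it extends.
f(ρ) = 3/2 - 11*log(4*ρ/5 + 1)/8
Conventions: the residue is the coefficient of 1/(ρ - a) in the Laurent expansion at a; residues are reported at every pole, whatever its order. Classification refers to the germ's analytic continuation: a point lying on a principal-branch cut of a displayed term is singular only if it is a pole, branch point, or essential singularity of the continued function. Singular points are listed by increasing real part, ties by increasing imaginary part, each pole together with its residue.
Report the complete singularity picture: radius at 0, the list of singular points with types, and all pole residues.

Radius of convergence at 0: 5/4.
At -5/4: a logarithmic branch point.

Branch term (-11/8)*log(1 - ρ/(-5/4)): its argument vanishes at ρ = -5/4, a logarithmic branch point, modulus 5/4.
The radius of convergence is the smallest modulus among the singular points: 5/4.


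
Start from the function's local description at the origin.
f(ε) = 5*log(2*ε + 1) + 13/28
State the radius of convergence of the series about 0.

The radius of convergence is 1/2.

Branch term (5)*log(1 - ε/(-1/2)): its argument vanishes at ε = -1/2, a logarithmic branch point, modulus 1/2.
The radius of convergence is the smallest modulus among the singular points: 1/2.


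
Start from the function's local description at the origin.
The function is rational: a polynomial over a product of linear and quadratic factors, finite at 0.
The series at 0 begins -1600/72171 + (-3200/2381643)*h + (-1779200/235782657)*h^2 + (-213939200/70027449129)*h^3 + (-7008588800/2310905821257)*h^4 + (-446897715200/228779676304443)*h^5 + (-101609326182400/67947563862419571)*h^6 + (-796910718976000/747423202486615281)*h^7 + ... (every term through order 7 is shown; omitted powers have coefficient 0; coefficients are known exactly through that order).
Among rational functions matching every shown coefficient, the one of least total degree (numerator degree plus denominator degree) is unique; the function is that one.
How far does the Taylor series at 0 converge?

No rational of total degree below 4 reproduces all 8 coefficients; solving the [0/4] Pade equations on them gives f(h) = 25/(9*(h - 11/8)*(h + 9/2)**3), whose expansion matches every shown term.
Denominator factor (h + 9/2)^3: pole of order 3 at -9/2, modulus 9/2.
Denominator factor (h - 11/8): pole of order 1 at 11/8, modulus 11/8.
The radius of convergence is the smallest modulus among the singular points: 11/8.

The radius of convergence is 11/8.


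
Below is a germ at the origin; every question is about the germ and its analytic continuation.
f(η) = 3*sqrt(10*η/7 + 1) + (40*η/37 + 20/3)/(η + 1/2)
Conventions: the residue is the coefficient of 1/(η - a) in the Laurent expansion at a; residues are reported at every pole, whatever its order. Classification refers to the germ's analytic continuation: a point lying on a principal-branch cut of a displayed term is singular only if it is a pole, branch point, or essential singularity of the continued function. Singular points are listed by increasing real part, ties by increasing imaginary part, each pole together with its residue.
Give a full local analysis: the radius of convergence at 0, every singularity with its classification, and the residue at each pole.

Denominator factor (η + 1/2): pole of order 1 at -1/2, modulus 1/2.
Branch term (3)*sqrt(1 - η/(-7/10)): its argument vanishes at η = -7/10, a square-root branch point, modulus 7/10.
The radius of convergence is the smallest modulus among the singular points: 1/2.
The branch term is analytic at -1/2 and contributes nothing to the residue; only the rational part matters.
At the order-1 pole -1/2 set g(η) = (η - (-1/2))*(rational part) = 40*η/37 + 20/3.
Simple pole: residue = g(a) at a = -1/2, which is 680/111.
List the singular points by increasing real part (a conjugate pair: the negative imaginary part first).

Radius of convergence at 0: 1/2.
At -7/10: an algebraic (square-root) branch point.
At -1/2: a pole of order 1; residue 680/111.


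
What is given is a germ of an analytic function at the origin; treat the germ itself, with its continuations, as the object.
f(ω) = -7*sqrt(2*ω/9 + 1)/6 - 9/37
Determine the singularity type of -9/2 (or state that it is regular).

The term (-7/6)*sqrt(1 - ω/(-9/2)) has argument 1 - -9/2/(-9/2) = 0 at -9/2: a square-root (algebraic, two-sheeted) branch point; the remaining terms are analytic or single-valued there.

The point is an algebraic (square-root) branch point.


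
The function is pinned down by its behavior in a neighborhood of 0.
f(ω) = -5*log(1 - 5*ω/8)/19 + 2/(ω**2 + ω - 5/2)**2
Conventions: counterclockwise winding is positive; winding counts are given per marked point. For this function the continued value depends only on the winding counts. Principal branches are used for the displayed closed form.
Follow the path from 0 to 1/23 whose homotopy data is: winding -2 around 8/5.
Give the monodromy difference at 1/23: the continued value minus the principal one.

Continued minus principal equals (20/19)*pi*i.

The rational part is single-valued and drops out of the difference; each branch term changes only by its own monodromy.
(-5/19)*log(1 - ω/(8/5)): each positive loop around 8/5 adds 2*pi*i to the log, so winding -2 contributes (-5/19)*(-2)*2*pi*i = (20/19)*pi*i.
Summing the contributions at ω = 1/23 gives (20/19)*pi*i.


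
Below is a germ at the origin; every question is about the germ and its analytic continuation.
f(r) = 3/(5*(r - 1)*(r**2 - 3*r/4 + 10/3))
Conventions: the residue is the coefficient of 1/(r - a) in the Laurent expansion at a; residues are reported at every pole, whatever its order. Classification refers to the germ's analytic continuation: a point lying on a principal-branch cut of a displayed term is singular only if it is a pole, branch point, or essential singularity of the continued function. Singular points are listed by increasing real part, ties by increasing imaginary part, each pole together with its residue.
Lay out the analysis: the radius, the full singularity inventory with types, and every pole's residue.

Radius of convergence at 0: 1.
At (3/8) - ((1/24)*sqrt(1839))*i: a pole of order 1; residue (-18/215) - ((18/26359)*sqrt(1839))*i.
At (3/8) + ((1/24)*sqrt(1839))*i: a pole of order 1; residue (-18/215) + ((18/26359)*sqrt(1839))*i.
At 1: a pole of order 1; residue 36/215.

Denominator factor (r - 1): pole of order 1 at 1, modulus 1.
Denominator factor (r**2 - 3*r/4 + 10/3): discriminant -613/48, complex-conjugate roots (3/8) + ((1/24)*sqrt(1839))*i and (3/8) - ((1/24)*sqrt(1839))*i; poles of order 1, moduli (1/3)*sqrt(30) and (1/3)*sqrt(30).
The radius of convergence is the smallest modulus among the singular points: 1.
The factor r**2 - 3*r/4 + 10/3 splits as (r - a)(r - a') with a = (3/8) - ((1/24)*sqrt(1839))*i, a' = (3/8) + ((1/24)*sqrt(1839))*i. At the order-1 pole a set g(r) = (r - a)*f(r) = [3/(5*(r - 1))] / (r - a').
Simple pole: residue = g(a) at a = (3/8) - ((1/24)*sqrt(1839))*i, which is (-18/215) - ((18/26359)*sqrt(1839))*i.
The factor r**2 - 3*r/4 + 10/3 splits as (r - a)(r - a') with a = (3/8) + ((1/24)*sqrt(1839))*i, a' = (3/8) - ((1/24)*sqrt(1839))*i. At the order-1 pole a set g(r) = (r - a)*f(r) = [3/(5*(r - 1))] / (r - a').
Simple pole: residue = g(a) at a = (3/8) + ((1/24)*sqrt(1839))*i, which is (-18/215) + ((18/26359)*sqrt(1839))*i.
At the order-1 pole 1 set g(r) = (r - (1))*f(r) = 3/(5*(r**2 - 3*r/4 + 10/3)).
Simple pole: residue = g(a) at a = 1, which is 36/215.
List the singular points by increasing real part (a conjugate pair: the negative imaginary part first).


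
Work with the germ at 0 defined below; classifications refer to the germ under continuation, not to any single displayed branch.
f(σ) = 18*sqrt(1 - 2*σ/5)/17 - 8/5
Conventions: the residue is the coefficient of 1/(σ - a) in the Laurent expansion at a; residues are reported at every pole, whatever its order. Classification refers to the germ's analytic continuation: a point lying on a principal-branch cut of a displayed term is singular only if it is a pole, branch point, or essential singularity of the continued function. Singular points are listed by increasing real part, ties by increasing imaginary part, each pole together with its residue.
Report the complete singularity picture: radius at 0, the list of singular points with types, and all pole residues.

Radius of convergence at 0: 5/2.
At 5/2: an algebraic (square-root) branch point.

Branch term (18/17)*sqrt(1 - σ/(5/2)): its argument vanishes at σ = 5/2, a square-root branch point, modulus 5/2.
The radius of convergence is the smallest modulus among the singular points: 5/2.


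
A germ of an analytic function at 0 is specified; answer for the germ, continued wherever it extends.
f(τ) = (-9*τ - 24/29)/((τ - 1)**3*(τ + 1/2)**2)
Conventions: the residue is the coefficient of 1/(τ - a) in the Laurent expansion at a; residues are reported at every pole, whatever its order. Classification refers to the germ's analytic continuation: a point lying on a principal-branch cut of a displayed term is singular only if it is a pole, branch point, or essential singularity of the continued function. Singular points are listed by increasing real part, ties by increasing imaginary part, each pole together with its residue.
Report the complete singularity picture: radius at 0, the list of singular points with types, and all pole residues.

Denominator factor (τ + 1/2)^2: pole of order 2 at -1/2, modulus 1/2.
Denominator factor (τ - 1)^3: pole of order 3 at 1, modulus 1.
The radius of convergence is the smallest modulus among the singular points: 1/2.
At the order-2 pole -1/2 set g(τ) = (τ - (-1/2))^2*f(τ) = (-9*τ - 24/29)/(τ - 1)**3.
Order-2 pole: residue = g'(a); g'(-1/2) = 128/261, so the residue is 128/261.
At the order-3 pole 1 set g(τ) = (τ - (1))^3*f(τ) = (-9*τ - 24/29)/(τ + 1/2)**2.
Order-3 pole: residue = g''(a)/2; g''(1) = -256/261, so the residue is -128/261.
List the singular points by increasing real part (a conjugate pair: the negative imaginary part first).

Radius of convergence at 0: 1/2.
At -1/2: a pole of order 2; residue 128/261.
At 1: a pole of order 3; residue -128/261.


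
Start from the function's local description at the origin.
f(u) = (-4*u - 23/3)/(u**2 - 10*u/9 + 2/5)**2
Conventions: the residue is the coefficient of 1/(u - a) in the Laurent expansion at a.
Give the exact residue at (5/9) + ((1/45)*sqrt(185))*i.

The residue is ((36045/5476)*sqrt(185))*i.

The factor u**2 - 10*u/9 + 2/5 splits as (u - a)(u - a') with a = (5/9) + ((1/45)*sqrt(185))*i, a' = (5/9) - ((1/45)*sqrt(185))*i. At the order-2 pole a set g(u) = (u - a)^2*f(u) = [-4*u - 23/3] / (u - a')^2.
Order-2 pole: residue = g'(a); g'((5/9) + ((1/45)*sqrt(185))*i) = ((36045/5476)*sqrt(185))*i, so the residue is ((36045/5476)*sqrt(185))*i.


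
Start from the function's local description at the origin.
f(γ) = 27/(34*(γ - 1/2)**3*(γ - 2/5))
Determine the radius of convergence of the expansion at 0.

The radius of convergence is 2/5.

Denominator factor (γ - 1/2)^3: pole of order 3 at 1/2, modulus 1/2.
Denominator factor (γ - 2/5): pole of order 1 at 2/5, modulus 2/5.
The radius of convergence is the smallest modulus among the singular points: 2/5.


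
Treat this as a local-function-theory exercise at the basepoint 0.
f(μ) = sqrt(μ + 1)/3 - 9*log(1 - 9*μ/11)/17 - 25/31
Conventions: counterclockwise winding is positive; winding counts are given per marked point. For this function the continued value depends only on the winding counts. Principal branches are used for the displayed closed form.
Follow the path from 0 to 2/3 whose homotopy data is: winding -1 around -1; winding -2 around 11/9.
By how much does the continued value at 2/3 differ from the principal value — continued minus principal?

The rational part is single-valued and drops out of the difference; each branch term changes only by its own monodromy.
(-9/17)*log(1 - μ/(11/9)): each positive loop around 11/9 adds 2*pi*i to the log, so winding -2 contributes (-9/17)*(-2)*2*pi*i = (36/17)*pi*i.
(1/3)*sqrt(1 - μ/(-1)): winding -1 is odd, the square root flips sign, contributing -2*(1/3)*sqrt(1 - (2/3)/(-1)) = -2*(1/3)*sqrt(5/3) = -(2/9)*sqrt(15).
Summing the contributions at μ = 2/3 gives (-(2/9)*sqrt(15)) + ((36/17)*pi)*i.

Continued minus principal equals (-(2/9)*sqrt(15)) + ((36/17)*pi)*i.


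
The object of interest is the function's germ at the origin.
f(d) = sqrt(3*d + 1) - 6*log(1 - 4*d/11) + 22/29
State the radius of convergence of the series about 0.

Branch term (1)*sqrt(1 - d/(-1/3)): its argument vanishes at d = -1/3, a square-root branch point, modulus 1/3.
Branch term (-6)*log(1 - d/(11/4)): its argument vanishes at d = 11/4, a logarithmic branch point, modulus 11/4.
The radius of convergence is the smallest modulus among the singular points: 1/3.

The radius of convergence is 1/3.


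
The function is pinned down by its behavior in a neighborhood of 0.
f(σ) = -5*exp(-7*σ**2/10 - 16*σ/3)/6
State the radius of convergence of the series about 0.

The radius of convergence is infinite.

The factor exp(-7*σ**2/10 - 16*σ/3) is entire and contributes no finite singular point.
The polynomial part has no poles.
No finite singular points: the Taylor series at 0 converges everywhere.
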